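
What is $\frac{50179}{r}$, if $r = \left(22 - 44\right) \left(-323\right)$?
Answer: $\frac{2641}{374} \approx 7.0615$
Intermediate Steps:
$r = 7106$ ($r = \left(22 - 44\right) \left(-323\right) = \left(-22\right) \left(-323\right) = 7106$)
$\frac{50179}{r} = \frac{50179}{7106} = 50179 \cdot \frac{1}{7106} = \frac{2641}{374}$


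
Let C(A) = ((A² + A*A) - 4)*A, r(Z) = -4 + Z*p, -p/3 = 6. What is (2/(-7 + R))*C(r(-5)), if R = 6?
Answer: -2543536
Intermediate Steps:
p = -18 (p = -3*6 = -18)
r(Z) = -4 - 18*Z (r(Z) = -4 + Z*(-18) = -4 - 18*Z)
C(A) = A*(-4 + 2*A²) (C(A) = ((A² + A²) - 4)*A = (2*A² - 4)*A = (-4 + 2*A²)*A = A*(-4 + 2*A²))
(2/(-7 + R))*C(r(-5)) = (2/(-7 + 6))*(2*(-4 - 18*(-5))*(-2 + (-4 - 18*(-5))²)) = (2/(-1))*(2*(-4 + 90)*(-2 + (-4 + 90)²)) = (-1*2)*(2*86*(-2 + 86²)) = -4*86*(-2 + 7396) = -4*86*7394 = -2*1271768 = -2543536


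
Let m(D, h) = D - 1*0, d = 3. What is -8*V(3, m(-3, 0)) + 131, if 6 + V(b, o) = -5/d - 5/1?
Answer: 697/3 ≈ 232.33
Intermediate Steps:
m(D, h) = D (m(D, h) = D + 0 = D)
V(b, o) = -38/3 (V(b, o) = -6 + (-5/3 - 5/1) = -6 + (-5*⅓ - 5*1) = -6 + (-5/3 - 5) = -6 - 20/3 = -38/3)
-8*V(3, m(-3, 0)) + 131 = -8*(-38/3) + 131 = 304/3 + 131 = 697/3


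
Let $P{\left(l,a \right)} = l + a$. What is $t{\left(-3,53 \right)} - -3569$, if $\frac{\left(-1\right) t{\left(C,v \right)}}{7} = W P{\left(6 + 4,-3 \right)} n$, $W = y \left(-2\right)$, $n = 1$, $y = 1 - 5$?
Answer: $3177$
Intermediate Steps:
$y = -4$
$P{\left(l,a \right)} = a + l$
$W = 8$ ($W = \left(-4\right) \left(-2\right) = 8$)
$t{\left(C,v \right)} = -392$ ($t{\left(C,v \right)} = - 7 \cdot 8 \left(-3 + \left(6 + 4\right)\right) 1 = - 7 \cdot 8 \left(-3 + 10\right) 1 = - 7 \cdot 8 \cdot 7 \cdot 1 = - 7 \cdot 56 \cdot 1 = \left(-7\right) 56 = -392$)
$t{\left(-3,53 \right)} - -3569 = -392 - -3569 = -392 + 3569 = 3177$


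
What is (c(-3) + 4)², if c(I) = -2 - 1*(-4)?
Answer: 36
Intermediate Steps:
c(I) = 2 (c(I) = -2 + 4 = 2)
(c(-3) + 4)² = (2 + 4)² = 6² = 36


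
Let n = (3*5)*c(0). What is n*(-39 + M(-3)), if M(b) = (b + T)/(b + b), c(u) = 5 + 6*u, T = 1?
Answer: -2900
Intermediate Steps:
M(b) = (1 + b)/(2*b) (M(b) = (b + 1)/(b + b) = (1 + b)/((2*b)) = (1 + b)*(1/(2*b)) = (1 + b)/(2*b))
n = 75 (n = (3*5)*(5 + 6*0) = 15*(5 + 0) = 15*5 = 75)
n*(-39 + M(-3)) = 75*(-39 + (½)*(1 - 3)/(-3)) = 75*(-39 + (½)*(-⅓)*(-2)) = 75*(-39 + ⅓) = 75*(-116/3) = -2900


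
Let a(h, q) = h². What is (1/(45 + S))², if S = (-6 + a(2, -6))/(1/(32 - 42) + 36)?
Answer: 128881/260338225 ≈ 0.00049505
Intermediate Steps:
S = -20/359 (S = (-6 + 2²)/(1/(32 - 42) + 36) = (-6 + 4)/(1/(-10) + 36) = -2/(-⅒ + 36) = -2/359/10 = -2*10/359 = -20/359 ≈ -0.055710)
(1/(45 + S))² = (1/(45 - 20/359))² = (1/(16135/359))² = (359/16135)² = 128881/260338225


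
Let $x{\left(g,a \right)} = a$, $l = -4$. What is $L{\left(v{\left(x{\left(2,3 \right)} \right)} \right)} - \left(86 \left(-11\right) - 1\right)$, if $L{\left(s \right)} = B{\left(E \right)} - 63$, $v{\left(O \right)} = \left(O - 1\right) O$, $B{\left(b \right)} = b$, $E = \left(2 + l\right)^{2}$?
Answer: $888$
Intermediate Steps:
$E = 4$ ($E = \left(2 - 4\right)^{2} = \left(-2\right)^{2} = 4$)
$v{\left(O \right)} = O \left(-1 + O\right)$ ($v{\left(O \right)} = \left(-1 + O\right) O = O \left(-1 + O\right)$)
$L{\left(s \right)} = -59$ ($L{\left(s \right)} = 4 - 63 = -59$)
$L{\left(v{\left(x{\left(2,3 \right)} \right)} \right)} - \left(86 \left(-11\right) - 1\right) = -59 - \left(86 \left(-11\right) - 1\right) = -59 - \left(-946 - 1\right) = -59 - -947 = -59 + 947 = 888$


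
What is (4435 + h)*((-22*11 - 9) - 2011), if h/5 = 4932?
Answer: -65812890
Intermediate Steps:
h = 24660 (h = 5*4932 = 24660)
(4435 + h)*((-22*11 - 9) - 2011) = (4435 + 24660)*((-22*11 - 9) - 2011) = 29095*((-242 - 9) - 2011) = 29095*(-251 - 2011) = 29095*(-2262) = -65812890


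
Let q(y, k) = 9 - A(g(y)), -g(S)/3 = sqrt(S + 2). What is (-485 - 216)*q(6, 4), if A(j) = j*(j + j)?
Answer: 94635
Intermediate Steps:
g(S) = -3*sqrt(2 + S) (g(S) = -3*sqrt(S + 2) = -3*sqrt(2 + S))
A(j) = 2*j**2 (A(j) = j*(2*j) = 2*j**2)
q(y, k) = -27 - 18*y (q(y, k) = 9 - 2*(-3*sqrt(2 + y))**2 = 9 - 2*(18 + 9*y) = 9 - (36 + 18*y) = 9 + (-36 - 18*y) = -27 - 18*y)
(-485 - 216)*q(6, 4) = (-485 - 216)*(-27 - 18*6) = -701*(-27 - 108) = -701*(-135) = 94635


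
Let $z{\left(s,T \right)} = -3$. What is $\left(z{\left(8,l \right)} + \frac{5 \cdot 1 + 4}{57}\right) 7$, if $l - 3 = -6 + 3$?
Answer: $- \frac{378}{19} \approx -19.895$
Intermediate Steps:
$l = 0$ ($l = 3 + \left(-6 + 3\right) = 3 - 3 = 0$)
$\left(z{\left(8,l \right)} + \frac{5 \cdot 1 + 4}{57}\right) 7 = \left(-3 + \frac{5 \cdot 1 + 4}{57}\right) 7 = \left(-3 + \left(5 + 4\right) \frac{1}{57}\right) 7 = \left(-3 + 9 \cdot \frac{1}{57}\right) 7 = \left(-3 + \frac{3}{19}\right) 7 = \left(- \frac{54}{19}\right) 7 = - \frac{378}{19}$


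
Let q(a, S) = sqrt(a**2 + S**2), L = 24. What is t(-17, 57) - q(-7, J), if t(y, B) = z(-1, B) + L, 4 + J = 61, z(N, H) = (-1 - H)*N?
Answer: 82 - sqrt(3298) ≈ 24.572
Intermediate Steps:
z(N, H) = N*(-1 - H)
J = 57 (J = -4 + 61 = 57)
t(y, B) = 25 + B (t(y, B) = -1*(-1)*(1 + B) + 24 = (1 + B) + 24 = 25 + B)
q(a, S) = sqrt(S**2 + a**2)
t(-17, 57) - q(-7, J) = (25 + 57) - sqrt(57**2 + (-7)**2) = 82 - sqrt(3249 + 49) = 82 - sqrt(3298)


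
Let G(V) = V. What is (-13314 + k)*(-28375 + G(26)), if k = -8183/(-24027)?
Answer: 9068484925955/24027 ≈ 3.7743e+8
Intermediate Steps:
k = 8183/24027 (k = -8183*(-1/24027) = 8183/24027 ≈ 0.34058)
(-13314 + k)*(-28375 + G(26)) = (-13314 + 8183/24027)*(-28375 + 26) = -319887295/24027*(-28349) = 9068484925955/24027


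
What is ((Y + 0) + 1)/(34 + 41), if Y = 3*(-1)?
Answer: -2/75 ≈ -0.026667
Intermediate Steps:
Y = -3
((Y + 0) + 1)/(34 + 41) = ((-3 + 0) + 1)/(34 + 41) = (-3 + 1)/75 = (1/75)*(-2) = -2/75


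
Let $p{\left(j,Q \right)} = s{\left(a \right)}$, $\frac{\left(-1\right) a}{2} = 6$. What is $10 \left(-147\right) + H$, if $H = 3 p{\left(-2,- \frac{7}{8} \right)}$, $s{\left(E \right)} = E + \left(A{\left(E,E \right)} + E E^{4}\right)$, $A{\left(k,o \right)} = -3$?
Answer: $-748011$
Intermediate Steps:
$a = -12$ ($a = \left(-2\right) 6 = -12$)
$s{\left(E \right)} = -3 + E + E^{5}$ ($s{\left(E \right)} = E + \left(-3 + E E^{4}\right) = E + \left(-3 + E^{5}\right) = -3 + E + E^{5}$)
$p{\left(j,Q \right)} = -248847$ ($p{\left(j,Q \right)} = -3 - 12 + \left(-12\right)^{5} = -3 - 12 - 248832 = -248847$)
$H = -746541$ ($H = 3 \left(-248847\right) = -746541$)
$10 \left(-147\right) + H = 10 \left(-147\right) - 746541 = -1470 - 746541 = -748011$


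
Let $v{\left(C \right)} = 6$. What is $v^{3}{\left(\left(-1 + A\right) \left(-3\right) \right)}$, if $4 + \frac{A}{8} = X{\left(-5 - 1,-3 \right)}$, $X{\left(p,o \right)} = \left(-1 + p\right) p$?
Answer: $216$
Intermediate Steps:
$X{\left(p,o \right)} = p \left(-1 + p\right)$
$A = 304$ ($A = -32 + 8 \left(-5 - 1\right) \left(-1 - 6\right) = -32 + 8 \left(- 6 \left(-1 - 6\right)\right) = -32 + 8 \left(\left(-6\right) \left(-7\right)\right) = -32 + 8 \cdot 42 = -32 + 336 = 304$)
$v^{3}{\left(\left(-1 + A\right) \left(-3\right) \right)} = 6^{3} = 216$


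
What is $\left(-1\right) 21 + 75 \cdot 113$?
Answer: $8454$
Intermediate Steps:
$\left(-1\right) 21 + 75 \cdot 113 = -21 + 8475 = 8454$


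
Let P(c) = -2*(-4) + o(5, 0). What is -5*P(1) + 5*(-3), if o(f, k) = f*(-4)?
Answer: 45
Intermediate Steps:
o(f, k) = -4*f
P(c) = -12 (P(c) = -2*(-4) - 4*5 = 8 - 20 = -12)
-5*P(1) + 5*(-3) = -5*(-12) + 5*(-3) = 60 - 15 = 45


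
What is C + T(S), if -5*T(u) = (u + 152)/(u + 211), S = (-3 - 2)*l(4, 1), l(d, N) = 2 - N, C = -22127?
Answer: -22790957/1030 ≈ -22127.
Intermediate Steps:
S = -5 (S = (-3 - 2)*(2 - 1*1) = -5*(2 - 1) = -5*1 = -5)
T(u) = -(152 + u)/(5*(211 + u)) (T(u) = -(u + 152)/(5*(u + 211)) = -(152 + u)/(5*(211 + u)))
C + T(S) = -22127 + (-152 - 1*(-5))/(5*(211 - 5)) = -22127 + (⅕)*(-152 + 5)/206 = -22127 + (⅕)*(1/206)*(-147) = -22127 - 147/1030 = -22790957/1030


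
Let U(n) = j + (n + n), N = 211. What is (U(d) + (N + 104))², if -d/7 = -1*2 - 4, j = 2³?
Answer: 165649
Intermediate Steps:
j = 8
d = 42 (d = -7*(-1*2 - 4) = -7*(-2 - 4) = -7*(-6) = 42)
U(n) = 8 + 2*n (U(n) = 8 + (n + n) = 8 + 2*n)
(U(d) + (N + 104))² = ((8 + 2*42) + (211 + 104))² = ((8 + 84) + 315)² = (92 + 315)² = 407² = 165649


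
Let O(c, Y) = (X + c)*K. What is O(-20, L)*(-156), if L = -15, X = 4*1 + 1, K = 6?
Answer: 14040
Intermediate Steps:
X = 5 (X = 4 + 1 = 5)
O(c, Y) = 30 + 6*c (O(c, Y) = (5 + c)*6 = 30 + 6*c)
O(-20, L)*(-156) = (30 + 6*(-20))*(-156) = (30 - 120)*(-156) = -90*(-156) = 14040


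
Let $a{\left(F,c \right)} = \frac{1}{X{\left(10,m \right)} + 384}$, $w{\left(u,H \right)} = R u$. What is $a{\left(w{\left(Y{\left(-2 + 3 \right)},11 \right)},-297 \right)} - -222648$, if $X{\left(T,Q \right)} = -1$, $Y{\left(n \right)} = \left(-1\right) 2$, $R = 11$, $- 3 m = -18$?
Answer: $\frac{85274185}{383} \approx 2.2265 \cdot 10^{5}$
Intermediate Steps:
$m = 6$ ($m = \left(- \frac{1}{3}\right) \left(-18\right) = 6$)
$Y{\left(n \right)} = -2$
$w{\left(u,H \right)} = 11 u$
$a{\left(F,c \right)} = \frac{1}{383}$ ($a{\left(F,c \right)} = \frac{1}{-1 + 384} = \frac{1}{383}$)
$a{\left(w{\left(Y{\left(-2 + 3 \right)},11 \right)},-297 \right)} - -222648 = \frac{1}{383} - -222648 = \frac{1}{383} + 222648 = \frac{85274185}{383}$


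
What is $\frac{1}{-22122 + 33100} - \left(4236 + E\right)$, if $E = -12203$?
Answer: $\frac{87461727}{10978} \approx 7967.0$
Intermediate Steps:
$\frac{1}{-22122 + 33100} - \left(4236 + E\right) = \frac{1}{-22122 + 33100} - -7967 = \frac{1}{10978} + \left(-4236 + 12203\right) = \frac{1}{10978} + 7967 = \frac{87461727}{10978}$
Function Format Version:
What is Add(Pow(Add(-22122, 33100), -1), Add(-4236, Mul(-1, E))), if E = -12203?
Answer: Rational(87461727, 10978) ≈ 7967.0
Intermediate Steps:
Add(Pow(Add(-22122, 33100), -1), Add(-4236, Mul(-1, E))) = Add(Pow(Add(-22122, 33100), -1), Add(-4236, Mul(-1, -12203))) = Add(Pow(10978, -1), Add(-4236, 12203)) = Add(Rational(1, 10978), 7967) = Rational(87461727, 10978)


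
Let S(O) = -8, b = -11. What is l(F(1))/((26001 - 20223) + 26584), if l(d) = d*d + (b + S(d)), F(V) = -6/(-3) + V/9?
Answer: -589/1310661 ≈ -0.00044939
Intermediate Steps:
F(V) = 2 + V/9 (F(V) = -6*(-⅓) + V*(⅑) = 2 + V/9)
l(d) = -19 + d² (l(d) = d*d + (-11 - 8) = d² - 19 = -19 + d²)
l(F(1))/((26001 - 20223) + 26584) = (-19 + (2 + (⅑)*1)²)/((26001 - 20223) + 26584) = (-19 + (2 + ⅑)²)/(5778 + 26584) = (-19 + (19/9)²)/32362 = (-19 + 361/81)*(1/32362) = -1178/81*1/32362 = -589/1310661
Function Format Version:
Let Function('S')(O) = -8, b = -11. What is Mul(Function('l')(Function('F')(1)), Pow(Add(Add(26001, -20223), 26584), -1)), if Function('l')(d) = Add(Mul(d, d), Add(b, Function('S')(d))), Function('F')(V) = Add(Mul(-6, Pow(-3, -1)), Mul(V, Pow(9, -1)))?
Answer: Rational(-589, 1310661) ≈ -0.00044939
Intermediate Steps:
Function('F')(V) = Add(2, Mul(Rational(1, 9), V)) (Function('F')(V) = Add(Mul(-6, Rational(-1, 3)), Mul(V, Rational(1, 9))) = Add(2, Mul(Rational(1, 9), V)))
Function('l')(d) = Add(-19, Pow(d, 2)) (Function('l')(d) = Add(Mul(d, d), Add(-11, -8)) = Add(Pow(d, 2), -19) = Add(-19, Pow(d, 2)))
Mul(Function('l')(Function('F')(1)), Pow(Add(Add(26001, -20223), 26584), -1)) = Mul(Add(-19, Pow(Add(2, Mul(Rational(1, 9), 1)), 2)), Pow(Add(Add(26001, -20223), 26584), -1)) = Mul(Add(-19, Pow(Add(2, Rational(1, 9)), 2)), Pow(Add(5778, 26584), -1)) = Mul(Add(-19, Pow(Rational(19, 9), 2)), Pow(32362, -1)) = Mul(Add(-19, Rational(361, 81)), Rational(1, 32362)) = Mul(Rational(-1178, 81), Rational(1, 32362)) = Rational(-589, 1310661)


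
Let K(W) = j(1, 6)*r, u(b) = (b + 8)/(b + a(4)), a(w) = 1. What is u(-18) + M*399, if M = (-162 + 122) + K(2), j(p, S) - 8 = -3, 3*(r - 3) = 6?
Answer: -101735/17 ≈ -5984.4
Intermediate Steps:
r = 5 (r = 3 + (⅓)*6 = 3 + 2 = 5)
j(p, S) = 5 (j(p, S) = 8 - 3 = 5)
u(b) = (8 + b)/(1 + b) (u(b) = (b + 8)/(b + 1) = (8 + b)/(1 + b))
K(W) = 25 (K(W) = 5*5 = 25)
M = -15 (M = (-162 + 122) + 25 = -40 + 25 = -15)
u(-18) + M*399 = (8 - 18)/(1 - 18) - 15*399 = -10/(-17) - 5985 = -1/17*(-10) - 5985 = 10/17 - 5985 = -101735/17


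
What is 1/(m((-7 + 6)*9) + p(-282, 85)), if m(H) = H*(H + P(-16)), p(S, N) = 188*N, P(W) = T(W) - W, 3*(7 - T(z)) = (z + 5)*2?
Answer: 1/15788 ≈ 6.3339e-5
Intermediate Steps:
T(z) = 11/3 - 2*z/3 (T(z) = 7 - (z + 5)*2/3 = 7 - (5 + z)*2/3 = 7 - (10 + 2*z)/3 = 7 + (-10/3 - 2*z/3) = 11/3 - 2*z/3)
P(W) = 11/3 - 5*W/3 (P(W) = (11/3 - 2*W/3) - W = 11/3 - 5*W/3)
m(H) = H*(91/3 + H) (m(H) = H*(H + (11/3 - 5/3*(-16))) = H*(H + (11/3 + 80/3)) = H*(H + 91/3) = H*(91/3 + H))
1/(m((-7 + 6)*9) + p(-282, 85)) = 1/(((-7 + 6)*9)*(91 + 3*((-7 + 6)*9))/3 + 188*85) = 1/((-1*9)*(91 + 3*(-1*9))/3 + 15980) = 1/((⅓)*(-9)*(91 + 3*(-9)) + 15980) = 1/((⅓)*(-9)*(91 - 27) + 15980) = 1/((⅓)*(-9)*64 + 15980) = 1/(-192 + 15980) = 1/15788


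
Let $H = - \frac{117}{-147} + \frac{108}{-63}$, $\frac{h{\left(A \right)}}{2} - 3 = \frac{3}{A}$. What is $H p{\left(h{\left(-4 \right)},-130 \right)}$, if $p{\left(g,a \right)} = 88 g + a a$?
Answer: $- \frac{778320}{49} \approx -15884.0$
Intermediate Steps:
$h{\left(A \right)} = 6 + \frac{6}{A}$ ($h{\left(A \right)} = 6 + 2 \frac{3}{A} = 6 + \frac{6}{A}$)
$p{\left(g,a \right)} = a^{2} + 88 g$ ($p{\left(g,a \right)} = 88 g + a^{2} = a^{2} + 88 g$)
$H = - \frac{45}{49}$ ($H = \left(-117\right) \left(- \frac{1}{147}\right) + 108 \left(- \frac{1}{63}\right) = \frac{39}{49} - \frac{12}{7} = - \frac{45}{49} \approx -0.91837$)
$H p{\left(h{\left(-4 \right)},-130 \right)} = - \frac{45 \left(\left(-130\right)^{2} + 88 \left(6 + \frac{6}{-4}\right)\right)}{49} = - \frac{45 \left(16900 + 88 \left(6 + 6 \left(- \frac{1}{4}\right)\right)\right)}{49} = - \frac{45 \left(16900 + 88 \left(6 - \frac{3}{2}\right)\right)}{49} = - \frac{45 \left(16900 + 88 \cdot \frac{9}{2}\right)}{49} = - \frac{45 \left(16900 + 396\right)}{49} = \left(- \frac{45}{49}\right) 17296 = - \frac{778320}{49}$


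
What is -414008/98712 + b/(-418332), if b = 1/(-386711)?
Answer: -2790648283921571/665374759431876 ≈ -4.1941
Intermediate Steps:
b = -1/386711 ≈ -2.5859e-6
-414008/98712 + b/(-418332) = -414008/98712 - 1/386711/(-418332) = -414008*1/98712 - 1/386711*(-1/418332) = -51751/12339 + 1/161773586052 = -2790648283921571/665374759431876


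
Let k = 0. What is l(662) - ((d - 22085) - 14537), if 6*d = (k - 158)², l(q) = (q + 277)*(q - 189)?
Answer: 1429825/3 ≈ 4.7661e+5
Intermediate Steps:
l(q) = (-189 + q)*(277 + q) (l(q) = (277 + q)*(-189 + q) = (-189 + q)*(277 + q))
d = 12482/3 (d = (0 - 158)²/6 = (⅙)*(-158)² = (⅙)*24964 = 12482/3 ≈ 4160.7)
l(662) - ((d - 22085) - 14537) = (-52353 + 662² + 88*662) - ((12482/3 - 22085) - 14537) = (-52353 + 438244 + 58256) - (-53773/3 - 14537) = 444147 - 1*(-97384/3) = 444147 + 97384/3 = 1429825/3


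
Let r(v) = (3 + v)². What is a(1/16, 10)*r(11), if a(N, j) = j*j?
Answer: 19600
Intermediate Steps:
a(N, j) = j²
a(1/16, 10)*r(11) = 10²*(3 + 11)² = 100*14² = 100*196 = 19600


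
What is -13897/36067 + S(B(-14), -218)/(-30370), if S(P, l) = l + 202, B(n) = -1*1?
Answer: -210737409/547677395 ≈ -0.38478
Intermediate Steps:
B(n) = -1
S(P, l) = 202 + l
-13897/36067 + S(B(-14), -218)/(-30370) = -13897/36067 + (202 - 218)/(-30370) = -13897*1/36067 - 16*(-1/30370) = -13897/36067 + 8/15185 = -210737409/547677395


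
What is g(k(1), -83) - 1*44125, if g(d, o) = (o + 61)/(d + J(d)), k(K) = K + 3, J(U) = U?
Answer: -176511/4 ≈ -44128.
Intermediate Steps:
k(K) = 3 + K
g(d, o) = (61 + o)/(2*d) (g(d, o) = (o + 61)/(d + d) = (61 + o)/((2*d)) = (61 + o)*(1/(2*d)) = (61 + o)/(2*d))
g(k(1), -83) - 1*44125 = (61 - 83)/(2*(3 + 1)) - 1*44125 = (½)*(-22)/4 - 44125 = (½)*(¼)*(-22) - 44125 = -11/4 - 44125 = -176511/4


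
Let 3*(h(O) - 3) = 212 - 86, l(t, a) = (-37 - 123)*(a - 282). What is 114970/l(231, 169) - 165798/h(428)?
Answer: -33249491/9040 ≈ -3678.0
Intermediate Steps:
l(t, a) = 45120 - 160*a (l(t, a) = -160*(-282 + a) = 45120 - 160*a)
h(O) = 45 (h(O) = 3 + (212 - 86)/3 = 3 + (1/3)*126 = 3 + 42 = 45)
114970/l(231, 169) - 165798/h(428) = 114970/(45120 - 160*169) - 165798/45 = 114970/(45120 - 27040) - 165798*1/45 = 114970/18080 - 18422/5 = 114970*(1/18080) - 18422/5 = 11497/1808 - 18422/5 = -33249491/9040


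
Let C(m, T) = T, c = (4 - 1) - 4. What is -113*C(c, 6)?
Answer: -678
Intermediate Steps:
c = -1 (c = 3 - 4 = -1)
-113*C(c, 6) = -113*6 = -678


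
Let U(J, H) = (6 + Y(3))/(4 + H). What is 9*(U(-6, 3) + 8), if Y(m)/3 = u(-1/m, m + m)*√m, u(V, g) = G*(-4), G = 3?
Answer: 558/7 - 324*√3/7 ≈ -0.45492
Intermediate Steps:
u(V, g) = -12 (u(V, g) = 3*(-4) = -12)
Y(m) = -36*√m (Y(m) = 3*(-12*√m) = -36*√m)
U(J, H) = (6 - 36*√3)/(4 + H)
9*(U(-6, 3) + 8) = 9*(6*(1 - 6*√3)/(4 + 3) + 8) = 9*(6*(1 - 6*√3)/7 + 8) = 9*(6*(⅐)*(1 - 6*√3) + 8) = 9*((6/7 - 36*√3/7) + 8) = 9*(62/7 - 36*√3/7) = 558/7 - 324*√3/7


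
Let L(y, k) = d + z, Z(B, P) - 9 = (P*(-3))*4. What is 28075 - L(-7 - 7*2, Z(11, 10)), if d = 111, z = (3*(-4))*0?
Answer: 27964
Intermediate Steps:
z = 0 (z = -12*0 = 0)
Z(B, P) = 9 - 12*P (Z(B, P) = 9 + (P*(-3))*4 = 9 - 3*P*4 = 9 - 12*P)
L(y, k) = 111 (L(y, k) = 111 + 0 = 111)
28075 - L(-7 - 7*2, Z(11, 10)) = 28075 - 1*111 = 28075 - 111 = 27964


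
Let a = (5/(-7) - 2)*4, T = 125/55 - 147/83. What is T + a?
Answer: -66182/6391 ≈ -10.355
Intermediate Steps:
T = 458/913 (T = 125*(1/55) - 147*1/83 = 25/11 - 147/83 = 458/913 ≈ 0.50164)
a = -76/7 (a = (5*(-1/7) - 2)*4 = (-5/7 - 2)*4 = -19/7*4 = -76/7 ≈ -10.857)
T + a = 458/913 - 76/7 = -66182/6391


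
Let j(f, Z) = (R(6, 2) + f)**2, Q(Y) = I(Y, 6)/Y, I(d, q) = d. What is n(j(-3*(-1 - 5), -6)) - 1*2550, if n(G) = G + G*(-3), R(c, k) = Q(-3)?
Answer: -3272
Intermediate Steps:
Q(Y) = 1 (Q(Y) = Y/Y = 1)
R(c, k) = 1
j(f, Z) = (1 + f)**2
n(G) = -2*G (n(G) = G - 3*G = -2*G)
n(j(-3*(-1 - 5), -6)) - 1*2550 = -2*(1 - 3*(-1 - 5))**2 - 1*2550 = -2*(1 - 3*(-6))**2 - 2550 = -2*(1 + 18)**2 - 2550 = -2*19**2 - 2550 = -2*361 - 2550 = -722 - 2550 = -3272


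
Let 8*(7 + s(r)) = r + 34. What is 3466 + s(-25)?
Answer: 27681/8 ≈ 3460.1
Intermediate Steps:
s(r) = -11/4 + r/8 (s(r) = -7 + (r + 34)/8 = -7 + (34 + r)/8 = -7 + (17/4 + r/8) = -11/4 + r/8)
3466 + s(-25) = 3466 + (-11/4 + (1/8)*(-25)) = 3466 + (-11/4 - 25/8) = 3466 - 47/8 = 27681/8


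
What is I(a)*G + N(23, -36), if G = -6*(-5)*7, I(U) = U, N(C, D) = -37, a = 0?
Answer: -37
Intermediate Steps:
G = 210 (G = 30*7 = 210)
I(a)*G + N(23, -36) = 0*210 - 37 = 0 - 37 = -37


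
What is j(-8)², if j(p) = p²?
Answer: 4096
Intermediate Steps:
j(-8)² = ((-8)²)² = 64² = 4096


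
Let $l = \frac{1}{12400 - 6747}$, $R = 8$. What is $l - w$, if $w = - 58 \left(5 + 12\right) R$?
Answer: $\frac{44590865}{5653} \approx 7888.0$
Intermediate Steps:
$l = \frac{1}{5653}$ ($l = \frac{1}{12400 - 6747} = \frac{1}{5653} \approx 0.0001769$)
$w = -7888$ ($w = - 58 \left(5 + 12\right) 8 = - 58 \cdot 17 \cdot 8 = \left(-58\right) 136 = -7888$)
$l - w = \frac{1}{5653} - -7888 = \frac{1}{5653} + 7888 = \frac{44590865}{5653}$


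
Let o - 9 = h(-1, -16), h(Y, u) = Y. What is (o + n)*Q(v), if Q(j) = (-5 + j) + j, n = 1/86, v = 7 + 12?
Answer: 22737/86 ≈ 264.38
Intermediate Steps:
v = 19
n = 1/86 ≈ 0.011628
o = 8 (o = 9 - 1 = 8)
Q(j) = -5 + 2*j
(o + n)*Q(v) = (8 + 1/86)*(-5 + 2*19) = 689*(-5 + 38)/86 = (689/86)*33 = 22737/86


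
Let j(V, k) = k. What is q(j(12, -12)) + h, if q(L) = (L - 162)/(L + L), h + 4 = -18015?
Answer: -72047/4 ≈ -18012.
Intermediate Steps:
h = -18019 (h = -4 - 18015 = -18019)
q(L) = (-162 + L)/(2*L) (q(L) = (-162 + L)/((2*L)) = (-162 + L)*(1/(2*L)) = (-162 + L)/(2*L))
q(j(12, -12)) + h = (½)*(-162 - 12)/(-12) - 18019 = (½)*(-1/12)*(-174) - 18019 = 29/4 - 18019 = -72047/4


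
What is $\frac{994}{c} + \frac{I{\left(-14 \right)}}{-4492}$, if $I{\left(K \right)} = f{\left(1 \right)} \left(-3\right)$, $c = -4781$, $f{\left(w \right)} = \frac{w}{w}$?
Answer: $- \frac{635815}{3068036} \approx -0.20724$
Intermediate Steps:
$f{\left(w \right)} = 1$
$I{\left(K \right)} = -3$ ($I{\left(K \right)} = 1 \left(-3\right) = -3$)
$\frac{994}{c} + \frac{I{\left(-14 \right)}}{-4492} = \frac{994}{-4781} - \frac{3}{-4492} = 994 \left(- \frac{1}{4781}\right) - - \frac{3}{4492} = - \frac{142}{683} + \frac{3}{4492} = - \frac{635815}{3068036}$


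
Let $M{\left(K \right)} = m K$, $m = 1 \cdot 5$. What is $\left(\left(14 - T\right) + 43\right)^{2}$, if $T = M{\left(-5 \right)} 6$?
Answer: $42849$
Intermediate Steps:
$m = 5$
$M{\left(K \right)} = 5 K$
$T = -150$ ($T = 5 \left(-5\right) 6 = \left(-25\right) 6 = -150$)
$\left(\left(14 - T\right) + 43\right)^{2} = \left(\left(14 - -150\right) + 43\right)^{2} = \left(\left(14 + 150\right) + 43\right)^{2} = \left(164 + 43\right)^{2} = 207^{2} = 42849$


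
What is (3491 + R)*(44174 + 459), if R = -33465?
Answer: -1337829542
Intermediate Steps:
(3491 + R)*(44174 + 459) = (3491 - 33465)*(44174 + 459) = -29974*44633 = -1337829542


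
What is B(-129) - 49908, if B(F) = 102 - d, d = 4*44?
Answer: -49982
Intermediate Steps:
d = 176
B(F) = -74 (B(F) = 102 - 1*176 = 102 - 176 = -74)
B(-129) - 49908 = -74 - 49908 = -49982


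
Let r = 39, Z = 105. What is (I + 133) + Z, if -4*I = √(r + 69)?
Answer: 238 - 3*√3/2 ≈ 235.40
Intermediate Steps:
I = -3*√3/2 (I = -√(39 + 69)/4 = -3*√3/2 ≈ -2.5981)
(I + 133) + Z = (-3*√3/2 + 133) + 105 = (133 - 3*√3/2) + 105 = 238 - 3*√3/2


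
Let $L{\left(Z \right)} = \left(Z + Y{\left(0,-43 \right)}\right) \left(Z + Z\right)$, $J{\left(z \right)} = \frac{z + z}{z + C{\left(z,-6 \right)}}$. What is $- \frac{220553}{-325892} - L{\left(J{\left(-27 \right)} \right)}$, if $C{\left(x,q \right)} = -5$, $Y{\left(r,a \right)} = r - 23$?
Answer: $\frac{757179607}{10428544} \approx 72.606$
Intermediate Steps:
$Y{\left(r,a \right)} = -23 + r$ ($Y{\left(r,a \right)} = r - 23 = -23 + r$)
$J{\left(z \right)} = \frac{2 z}{-5 + z}$ ($J{\left(z \right)} = \frac{z + z}{z - 5} = \frac{2 z}{-5 + z}$)
$L{\left(Z \right)} = 2 Z \left(-23 + Z\right)$ ($L{\left(Z \right)} = \left(Z + \left(-23 + 0\right)\right) \left(Z + Z\right) = \left(Z - 23\right) 2 Z = \left(-23 + Z\right) 2 Z = 2 Z \left(-23 + Z\right)$)
$- \frac{220553}{-325892} - L{\left(J{\left(-27 \right)} \right)} = - \frac{220553}{-325892} - 2 \cdot 2 \left(-27\right) \frac{1}{-5 - 27} \left(-23 + 2 \left(-27\right) \frac{1}{-5 - 27}\right) = \left(-220553\right) \left(- \frac{1}{325892}\right) - 2 \cdot 2 \left(-27\right) \frac{1}{-32} \left(-23 + 2 \left(-27\right) \frac{1}{-32}\right) = \frac{220553}{325892} - 2 \cdot 2 \left(-27\right) \left(- \frac{1}{32}\right) \left(-23 + 2 \left(-27\right) \left(- \frac{1}{32}\right)\right) = \frac{220553}{325892} - 2 \cdot \frac{27}{16} \left(-23 + \frac{27}{16}\right) = \frac{220553}{325892} - 2 \cdot \frac{27}{16} \left(- \frac{341}{16}\right) = \frac{220553}{325892} - - \frac{9207}{128} = \frac{220553}{325892} + \frac{9207}{128} = \frac{757179607}{10428544}$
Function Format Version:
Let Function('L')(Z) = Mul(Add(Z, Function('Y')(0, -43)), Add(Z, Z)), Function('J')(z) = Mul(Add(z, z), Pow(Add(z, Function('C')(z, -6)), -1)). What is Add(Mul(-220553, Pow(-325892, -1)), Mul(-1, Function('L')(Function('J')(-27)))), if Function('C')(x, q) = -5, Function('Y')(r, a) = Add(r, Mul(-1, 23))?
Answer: Rational(757179607, 10428544) ≈ 72.606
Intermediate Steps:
Function('Y')(r, a) = Add(-23, r) (Function('Y')(r, a) = Add(r, -23) = Add(-23, r))
Function('J')(z) = Mul(2, z, Pow(Add(-5, z), -1)) (Function('J')(z) = Mul(Add(z, z), Pow(Add(z, -5), -1)) = Mul(Mul(2, z), Pow(Add(-5, z), -1)) = Mul(2, z, Pow(Add(-5, z), -1)))
Function('L')(Z) = Mul(2, Z, Add(-23, Z)) (Function('L')(Z) = Mul(Add(Z, Add(-23, 0)), Add(Z, Z)) = Mul(Add(Z, -23), Mul(2, Z)) = Mul(Add(-23, Z), Mul(2, Z)) = Mul(2, Z, Add(-23, Z)))
Add(Mul(-220553, Pow(-325892, -1)), Mul(-1, Function('L')(Function('J')(-27)))) = Add(Mul(-220553, Pow(-325892, -1)), Mul(-1, Mul(2, Mul(2, -27, Pow(Add(-5, -27), -1)), Add(-23, Mul(2, -27, Pow(Add(-5, -27), -1)))))) = Add(Mul(-220553, Rational(-1, 325892)), Mul(-1, Mul(2, Mul(2, -27, Pow(-32, -1)), Add(-23, Mul(2, -27, Pow(-32, -1)))))) = Add(Rational(220553, 325892), Mul(-1, Mul(2, Mul(2, -27, Rational(-1, 32)), Add(-23, Mul(2, -27, Rational(-1, 32)))))) = Add(Rational(220553, 325892), Mul(-1, Mul(2, Rational(27, 16), Add(-23, Rational(27, 16))))) = Add(Rational(220553, 325892), Mul(-1, Mul(2, Rational(27, 16), Rational(-341, 16)))) = Add(Rational(220553, 325892), Mul(-1, Rational(-9207, 128))) = Add(Rational(220553, 325892), Rational(9207, 128)) = Rational(757179607, 10428544)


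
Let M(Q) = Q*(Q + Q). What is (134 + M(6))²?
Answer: 42436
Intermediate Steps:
M(Q) = 2*Q² (M(Q) = Q*(2*Q) = 2*Q²)
(134 + M(6))² = (134 + 2*6²)² = (134 + 2*36)² = (134 + 72)² = 206² = 42436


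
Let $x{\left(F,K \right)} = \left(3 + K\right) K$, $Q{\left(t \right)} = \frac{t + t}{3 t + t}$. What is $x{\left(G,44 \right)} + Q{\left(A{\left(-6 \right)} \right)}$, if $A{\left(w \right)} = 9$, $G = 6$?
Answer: $\frac{4137}{2} \approx 2068.5$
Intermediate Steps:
$Q{\left(t \right)} = \frac{1}{2}$ ($Q{\left(t \right)} = \frac{2 t}{4 t} = 2 t \frac{1}{4 t} = \frac{1}{2}$)
$x{\left(F,K \right)} = K \left(3 + K\right)$
$x{\left(G,44 \right)} + Q{\left(A{\left(-6 \right)} \right)} = 44 \left(3 + 44\right) + \frac{1}{2} = 44 \cdot 47 + \frac{1}{2} = 2068 + \frac{1}{2} = \frac{4137}{2}$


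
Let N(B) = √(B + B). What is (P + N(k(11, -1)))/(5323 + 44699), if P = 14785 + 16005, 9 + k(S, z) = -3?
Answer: 15395/25011 + I*√6/25011 ≈ 0.61553 + 9.7936e-5*I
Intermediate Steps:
k(S, z) = -12 (k(S, z) = -9 - 3 = -12)
N(B) = √2*√B (N(B) = √(2*B) = √2*√B)
P = 30790
(P + N(k(11, -1)))/(5323 + 44699) = (30790 + √2*√(-12))/(5323 + 44699) = (30790 + √2*(2*I*√3))/50022 = (30790 + 2*I*√6)*(1/50022) = 15395/25011 + I*√6/25011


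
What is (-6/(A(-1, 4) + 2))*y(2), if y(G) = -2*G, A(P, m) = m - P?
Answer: 24/7 ≈ 3.4286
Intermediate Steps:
(-6/(A(-1, 4) + 2))*y(2) = (-6/((4 - 1*(-1)) + 2))*(-2*2) = (-6/((4 + 1) + 2))*(-4) = (-6/(5 + 2))*(-4) = (-6/7)*(-4) = ((1/7)*(-6))*(-4) = -6/7*(-4) = 24/7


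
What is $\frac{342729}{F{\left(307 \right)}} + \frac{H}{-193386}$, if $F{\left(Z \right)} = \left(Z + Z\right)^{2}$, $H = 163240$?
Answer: $\frac{2369081677}{36452874228} \approx 0.06499$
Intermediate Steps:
$F{\left(Z \right)} = 4 Z^{2}$ ($F{\left(Z \right)} = \left(2 Z\right)^{2} = 4 Z^{2}$)
$\frac{342729}{F{\left(307 \right)}} + \frac{H}{-193386} = \frac{342729}{4 \cdot 307^{2}} + \frac{163240}{-193386} = \frac{342729}{4 \cdot 94249} + 163240 \left(- \frac{1}{193386}\right) = \frac{342729}{376996} - \frac{81620}{96693} = \frac{2369081677}{36452874228}$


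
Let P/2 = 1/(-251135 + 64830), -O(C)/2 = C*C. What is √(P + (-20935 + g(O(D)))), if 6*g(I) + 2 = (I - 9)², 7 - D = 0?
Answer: I*√23775280225372410/1117830 ≈ 137.94*I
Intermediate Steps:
D = 7 (D = 7 - 1*0 = 7 + 0 = 7)
O(C) = -2*C² (O(C) = -2*C*C = -2*C²)
g(I) = -⅓ + (-9 + I)²/6 (g(I) = -⅓ + (I - 9)²/6 = -⅓ + (-9 + I)²/6)
P = -2/186305 (P = 2/(-251135 + 64830) = 2/(-186305) = 2*(-1/186305) = -2/186305 ≈ -1.0735e-5)
√(P + (-20935 + g(O(D)))) = √(-2/186305 + (-20935 + (-⅓ + (-9 - 2*7²)²/6))) = √(-2/186305 + (-20935 + (-⅓ + (-9 - 2*49)²/6))) = √(-2/186305 + (-20935 + (-⅓ + (-9 - 98)²/6))) = √(-2/186305 + (-20935 + (-⅓ + (⅙)*(-107)²))) = √(-2/186305 + (-20935 + (-⅓ + (⅙)*11449))) = √(-2/186305 + (-20935 + (-⅓ + 11449/6))) = √(-2/186305 + (-20935 + 11447/6)) = √(-2/186305 - 114163/6) = √(-21269137727/1117830) = I*√23775280225372410/1117830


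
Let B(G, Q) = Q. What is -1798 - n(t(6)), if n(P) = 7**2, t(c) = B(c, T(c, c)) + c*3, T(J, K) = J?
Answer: -1847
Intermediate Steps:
t(c) = 4*c (t(c) = c + c*3 = c + 3*c = 4*c)
n(P) = 49
-1798 - n(t(6)) = -1798 - 1*49 = -1798 - 49 = -1847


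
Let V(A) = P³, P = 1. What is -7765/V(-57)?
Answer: -7765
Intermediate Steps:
V(A) = 1 (V(A) = 1³ = 1)
-7765/V(-57) = -7765/1 = -7765*1 = -7765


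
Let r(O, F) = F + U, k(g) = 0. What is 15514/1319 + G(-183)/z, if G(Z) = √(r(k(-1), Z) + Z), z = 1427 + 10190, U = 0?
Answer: 15514/1319 + I*√366/11617 ≈ 11.762 + 0.0016468*I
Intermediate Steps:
z = 11617
r(O, F) = F (r(O, F) = F + 0 = F)
G(Z) = √2*√Z (G(Z) = √(Z + Z) = √(2*Z) = √2*√Z)
15514/1319 + G(-183)/z = 15514/1319 + (√2*√(-183))/11617 = 15514*(1/1319) + (√2*(I*√183))*(1/11617) = 15514/1319 + (I*√366)*(1/11617) = 15514/1319 + I*√366/11617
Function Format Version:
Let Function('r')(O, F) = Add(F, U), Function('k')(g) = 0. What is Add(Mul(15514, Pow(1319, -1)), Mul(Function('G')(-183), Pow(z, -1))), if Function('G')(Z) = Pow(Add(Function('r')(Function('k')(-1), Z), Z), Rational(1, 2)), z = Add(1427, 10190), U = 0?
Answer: Add(Rational(15514, 1319), Mul(Rational(1, 11617), I, Pow(366, Rational(1, 2)))) ≈ Add(11.762, Mul(0.0016468, I))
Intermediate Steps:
z = 11617
Function('r')(O, F) = F (Function('r')(O, F) = Add(F, 0) = F)
Function('G')(Z) = Mul(Pow(2, Rational(1, 2)), Pow(Z, Rational(1, 2))) (Function('G')(Z) = Pow(Add(Z, Z), Rational(1, 2)) = Pow(Mul(2, Z), Rational(1, 2)) = Mul(Pow(2, Rational(1, 2)), Pow(Z, Rational(1, 2))))
Add(Mul(15514, Pow(1319, -1)), Mul(Function('G')(-183), Pow(z, -1))) = Add(Mul(15514, Pow(1319, -1)), Mul(Mul(Pow(2, Rational(1, 2)), Pow(-183, Rational(1, 2))), Pow(11617, -1))) = Add(Mul(15514, Rational(1, 1319)), Mul(Mul(Pow(2, Rational(1, 2)), Mul(I, Pow(183, Rational(1, 2)))), Rational(1, 11617))) = Add(Rational(15514, 1319), Mul(Mul(I, Pow(366, Rational(1, 2))), Rational(1, 11617))) = Add(Rational(15514, 1319), Mul(Rational(1, 11617), I, Pow(366, Rational(1, 2))))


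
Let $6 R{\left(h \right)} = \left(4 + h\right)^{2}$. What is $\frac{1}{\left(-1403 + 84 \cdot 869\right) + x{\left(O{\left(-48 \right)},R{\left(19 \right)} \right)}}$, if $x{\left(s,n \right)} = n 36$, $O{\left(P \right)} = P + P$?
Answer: $\frac{1}{74767} \approx 1.3375 \cdot 10^{-5}$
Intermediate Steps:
$R{\left(h \right)} = \frac{\left(4 + h\right)^{2}}{6}$
$O{\left(P \right)} = 2 P$
$x{\left(s,n \right)} = 36 n$
$\frac{1}{\left(-1403 + 84 \cdot 869\right) + x{\left(O{\left(-48 \right)},R{\left(19 \right)} \right)}} = \frac{1}{\left(-1403 + 84 \cdot 869\right) + 36 \frac{\left(4 + 19\right)^{2}}{6}} = \frac{1}{\left(-1403 + 72996\right) + 36 \frac{23^{2}}{6}} = \frac{1}{71593 + 36 \cdot \frac{1}{6} \cdot 529} = \frac{1}{71593 + 36 \cdot \frac{529}{6}} = \frac{1}{71593 + 3174} = \frac{1}{74767}$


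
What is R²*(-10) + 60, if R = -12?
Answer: -1380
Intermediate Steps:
R²*(-10) + 60 = (-12)²*(-10) + 60 = 144*(-10) + 60 = -1440 + 60 = -1380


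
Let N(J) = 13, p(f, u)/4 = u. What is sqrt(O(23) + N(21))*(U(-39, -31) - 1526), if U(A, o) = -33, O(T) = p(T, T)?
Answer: -1559*sqrt(105) ≈ -15975.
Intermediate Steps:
p(f, u) = 4*u
O(T) = 4*T
sqrt(O(23) + N(21))*(U(-39, -31) - 1526) = sqrt(4*23 + 13)*(-33 - 1526) = sqrt(92 + 13)*(-1559) = sqrt(105)*(-1559) = -1559*sqrt(105)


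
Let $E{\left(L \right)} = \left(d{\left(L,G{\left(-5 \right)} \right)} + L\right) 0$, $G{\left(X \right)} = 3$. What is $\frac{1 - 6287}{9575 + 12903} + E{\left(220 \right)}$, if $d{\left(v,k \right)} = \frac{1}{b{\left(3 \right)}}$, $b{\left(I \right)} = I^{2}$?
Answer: $- \frac{3143}{11239} \approx -0.27965$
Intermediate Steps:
$d{\left(v,k \right)} = \frac{1}{9}$ ($d{\left(v,k \right)} = \frac{1}{3^{2}} = \frac{1}{9}$)
$E{\left(L \right)} = 0$ ($E{\left(L \right)} = \left(\frac{1}{9} + L\right) 0 = 0$)
$\frac{1 - 6287}{9575 + 12903} + E{\left(220 \right)} = \frac{1 - 6287}{9575 + 12903} + 0 = - \frac{6286}{22478} + 0 = \left(-6286\right) \frac{1}{22478} + 0 = - \frac{3143}{11239} + 0 = - \frac{3143}{11239}$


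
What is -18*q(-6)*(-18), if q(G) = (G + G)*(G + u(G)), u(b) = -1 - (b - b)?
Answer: 27216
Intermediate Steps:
u(b) = -1 (u(b) = -1 - 1*0 = -1 + 0 = -1)
q(G) = 2*G*(-1 + G) (q(G) = (G + G)*(G - 1) = (2*G)*(-1 + G) = 2*G*(-1 + G))
-18*q(-6)*(-18) = -36*(-6)*(-1 - 6)*(-18) = -36*(-6)*(-7)*(-18) = -18*84*(-18) = -1512*(-18) = 27216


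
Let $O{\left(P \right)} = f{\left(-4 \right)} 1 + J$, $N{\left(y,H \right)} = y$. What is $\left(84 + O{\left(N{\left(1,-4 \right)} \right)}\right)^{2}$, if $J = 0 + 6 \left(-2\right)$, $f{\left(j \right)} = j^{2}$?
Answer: $7744$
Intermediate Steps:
$J = -12$ ($J = 0 - 12 = -12$)
$O{\left(P \right)} = 4$ ($O{\left(P \right)} = \left(-4\right)^{2} \cdot 1 - 12 = 16 \cdot 1 - 12 = 16 - 12 = 4$)
$\left(84 + O{\left(N{\left(1,-4 \right)} \right)}\right)^{2} = \left(84 + 4\right)^{2} = 88^{2} = 7744$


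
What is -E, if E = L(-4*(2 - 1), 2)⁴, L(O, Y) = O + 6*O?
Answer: -614656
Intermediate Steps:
L(O, Y) = 7*O
E = 614656 (E = (7*(-4*(2 - 1)))⁴ = (7*(-4*1))⁴ = (7*(-4))⁴ = (-28)⁴ = 614656)
-E = -1*614656 = -614656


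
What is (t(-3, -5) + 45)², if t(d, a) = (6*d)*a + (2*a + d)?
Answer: 14884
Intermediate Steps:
t(d, a) = d + 2*a + 6*a*d (t(d, a) = 6*a*d + (d + 2*a) = d + 2*a + 6*a*d)
(t(-3, -5) + 45)² = ((-3 + 2*(-5) + 6*(-5)*(-3)) + 45)² = ((-3 - 10 + 90) + 45)² = (77 + 45)² = 122² = 14884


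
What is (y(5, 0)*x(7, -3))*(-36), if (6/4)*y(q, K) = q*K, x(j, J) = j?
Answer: 0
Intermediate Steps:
y(q, K) = 2*K*q/3 (y(q, K) = 2*(q*K)/3 = 2*(K*q)/3 = 2*K*q/3)
(y(5, 0)*x(7, -3))*(-36) = (((⅔)*0*5)*7)*(-36) = (0*7)*(-36) = 0*(-36) = 0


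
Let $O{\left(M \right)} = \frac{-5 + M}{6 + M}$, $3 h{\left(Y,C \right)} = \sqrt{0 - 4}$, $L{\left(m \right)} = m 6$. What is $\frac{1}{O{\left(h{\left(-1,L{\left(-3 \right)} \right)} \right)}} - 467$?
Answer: $- \frac{107209}{229} - \frac{66 i}{229} \approx -468.16 - 0.28821 i$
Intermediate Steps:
$L{\left(m \right)} = 6 m$
$h{\left(Y,C \right)} = \frac{2 i}{3}$ ($h{\left(Y,C \right)} = \frac{\sqrt{0 - 4}}{3} = \frac{\sqrt{-4}}{3} = \frac{2 i}{3}$)
$O{\left(M \right)} = \frac{-5 + M}{6 + M}$
$\frac{1}{O{\left(h{\left(-1,L{\left(-3 \right)} \right)} \right)}} - 467 = \frac{1}{\frac{1}{6 + \frac{2 i}{3}} \left(-5 + \frac{2 i}{3}\right)} - 467 = \frac{1}{\frac{9 \left(6 - \frac{2 i}{3}\right)}{328} \left(-5 + \frac{2 i}{3}\right)} - 467 = \frac{1}{\frac{9}{328} \left(-5 + \frac{2 i}{3}\right) \left(6 - \frac{2 i}{3}\right)} - 467 = \frac{9 \left(-5 - \frac{2 i}{3}\right) \left(6 + \frac{2 i}{3}\right)}{229} - 467 = -467 + \frac{9 \left(-5 - \frac{2 i}{3}\right) \left(6 + \frac{2 i}{3}\right)}{229}$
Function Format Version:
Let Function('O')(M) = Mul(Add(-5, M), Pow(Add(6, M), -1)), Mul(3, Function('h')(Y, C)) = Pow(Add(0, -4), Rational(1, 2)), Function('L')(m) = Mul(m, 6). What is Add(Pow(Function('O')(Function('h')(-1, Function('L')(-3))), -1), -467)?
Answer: Add(Rational(-107209, 229), Mul(Rational(-66, 229), I)) ≈ Add(-468.16, Mul(-0.28821, I))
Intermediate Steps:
Function('L')(m) = Mul(6, m)
Function('h')(Y, C) = Mul(Rational(2, 3), I) (Function('h')(Y, C) = Mul(Rational(1, 3), Pow(Add(0, -4), Rational(1, 2))) = Mul(Rational(1, 3), Pow(-4, Rational(1, 2))) = Mul(Rational(1, 3), Mul(2, I)) = Mul(Rational(2, 3), I))
Function('O')(M) = Mul(Pow(Add(6, M), -1), Add(-5, M))
Add(Pow(Function('O')(Function('h')(-1, Function('L')(-3))), -1), -467) = Add(Pow(Mul(Pow(Add(6, Mul(Rational(2, 3), I)), -1), Add(-5, Mul(Rational(2, 3), I))), -1), -467) = Add(Pow(Mul(Mul(Rational(9, 328), Add(6, Mul(Rational(-2, 3), I))), Add(-5, Mul(Rational(2, 3), I))), -1), -467) = Add(Pow(Mul(Rational(9, 328), Add(-5, Mul(Rational(2, 3), I)), Add(6, Mul(Rational(-2, 3), I))), -1), -467) = Add(Mul(Rational(9, 229), Add(-5, Mul(Rational(-2, 3), I)), Add(6, Mul(Rational(2, 3), I))), -467) = Add(-467, Mul(Rational(9, 229), Add(-5, Mul(Rational(-2, 3), I)), Add(6, Mul(Rational(2, 3), I))))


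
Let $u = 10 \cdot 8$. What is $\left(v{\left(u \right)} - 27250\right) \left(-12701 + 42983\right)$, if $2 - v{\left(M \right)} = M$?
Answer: $-827546496$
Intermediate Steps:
$u = 80$
$v{\left(M \right)} = 2 - M$
$\left(v{\left(u \right)} - 27250\right) \left(-12701 + 42983\right) = \left(\left(2 - 80\right) - 27250\right) \left(-12701 + 42983\right) = \left(\left(2 - 80\right) - 27250\right) 30282 = \left(-78 - 27250\right) 30282 = \left(-27328\right) 30282 = -827546496$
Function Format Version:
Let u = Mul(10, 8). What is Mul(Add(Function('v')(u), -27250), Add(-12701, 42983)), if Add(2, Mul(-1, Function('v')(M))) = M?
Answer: -827546496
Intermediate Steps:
u = 80
Function('v')(M) = Add(2, Mul(-1, M))
Mul(Add(Function('v')(u), -27250), Add(-12701, 42983)) = Mul(Add(Add(2, Mul(-1, 80)), -27250), Add(-12701, 42983)) = Mul(Add(Add(2, -80), -27250), 30282) = Mul(Add(-78, -27250), 30282) = Mul(-27328, 30282) = -827546496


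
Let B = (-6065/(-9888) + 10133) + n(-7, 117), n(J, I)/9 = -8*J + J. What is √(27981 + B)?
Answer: √235605025290/2472 ≈ 196.36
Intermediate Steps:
n(J, I) = -63*J (n(J, I) = 9*(-8*J + J) = 9*(-7*J) = -63*J)
B = 104561777/9888 (B = (-6065/(-9888) + 10133) - 63*(-7) = (-6065*(-1/9888) + 10133) + 441 = (6065/9888 + 10133) + 441 = 100201169/9888 + 441 = 104561777/9888 ≈ 10575.)
√(27981 + B) = √(27981 + 104561777/9888) = √(381237905/9888) = √235605025290/2472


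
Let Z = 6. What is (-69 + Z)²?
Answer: 3969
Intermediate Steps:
(-69 + Z)² = (-69 + 6)² = (-63)² = 3969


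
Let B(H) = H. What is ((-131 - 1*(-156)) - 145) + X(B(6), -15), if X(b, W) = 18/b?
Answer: -117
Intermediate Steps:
((-131 - 1*(-156)) - 145) + X(B(6), -15) = ((-131 - 1*(-156)) - 145) + 18/6 = ((-131 + 156) - 145) + 18*(1/6) = (25 - 145) + 3 = -120 + 3 = -117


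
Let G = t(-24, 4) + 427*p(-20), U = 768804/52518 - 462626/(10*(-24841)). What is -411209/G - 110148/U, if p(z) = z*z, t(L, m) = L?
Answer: -20457666422103163751/3063647350369384 ≈ -6677.6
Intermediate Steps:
U = 17939566159/1087166365 (U = 768804*(1/52518) - 462626/(-248410) = 128134/8753 - 462626*(-1/248410) = 128134/8753 + 231313/124205 = 17939566159/1087166365 ≈ 16.501)
p(z) = z²
G = 170776 (G = -24 + 427*(-20)² = -24 + 427*400 = -24 + 170800 = 170776)
-411209/G - 110148/U = -411209/170776 - 110148/17939566159/1087166365 = -411209*1/170776 - 110148*1087166365/17939566159 = -411209/170776 - 119749200772020/17939566159 = -20457666422103163751/3063647350369384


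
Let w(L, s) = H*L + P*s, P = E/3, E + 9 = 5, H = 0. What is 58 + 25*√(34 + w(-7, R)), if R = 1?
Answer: 58 + 175*√6/3 ≈ 200.89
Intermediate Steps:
E = -4 (E = -9 + 5 = -4)
P = -4/3 ≈ -1.3333
w(L, s) = -4*s/3 (w(L, s) = 0*L - 4*s/3 = 0 - 4*s/3 = -4*s/3)
58 + 25*√(34 + w(-7, R)) = 58 + 25*√(34 - 4/3*1) = 58 + 25*√(34 - 4/3) = 58 + 25*√(98/3) = 58 + 25*(7*√6/3) = 58 + 175*√6/3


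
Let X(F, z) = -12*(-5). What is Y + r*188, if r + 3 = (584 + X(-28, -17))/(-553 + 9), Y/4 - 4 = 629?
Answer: 59345/34 ≈ 1745.4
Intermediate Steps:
Y = 2532 (Y = 16 + 4*629 = 16 + 2516 = 2532)
X(F, z) = 60
r = -569/136 (r = -3 + (584 + 60)/(-553 + 9) = -3 + 644/(-544) = -3 + 644*(-1/544) = -3 - 161/136 = -569/136 ≈ -4.1838)
Y + r*188 = 2532 - 569/136*188 = 2532 - 26743/34 = 59345/34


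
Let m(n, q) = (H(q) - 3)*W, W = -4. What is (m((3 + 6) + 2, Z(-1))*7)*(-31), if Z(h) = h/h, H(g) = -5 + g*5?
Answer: -2604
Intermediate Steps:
H(g) = -5 + 5*g
Z(h) = 1
m(n, q) = 32 - 20*q (m(n, q) = ((-5 + 5*q) - 3)*(-4) = (-8 + 5*q)*(-4) = 32 - 20*q)
(m((3 + 6) + 2, Z(-1))*7)*(-31) = ((32 - 20*1)*7)*(-31) = ((32 - 20)*7)*(-31) = (12*7)*(-31) = 84*(-31) = -2604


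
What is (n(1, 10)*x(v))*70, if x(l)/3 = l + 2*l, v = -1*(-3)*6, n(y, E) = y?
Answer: 11340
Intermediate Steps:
v = 18 (v = 3*6 = 18)
x(l) = 9*l (x(l) = 3*(l + 2*l) = 3*(3*l) = 9*l)
(n(1, 10)*x(v))*70 = (1*(9*18))*70 = (1*162)*70 = 162*70 = 11340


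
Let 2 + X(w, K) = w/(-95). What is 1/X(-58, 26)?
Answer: -95/132 ≈ -0.71970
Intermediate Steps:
X(w, K) = -2 - w/95 (X(w, K) = -2 + w/(-95) = -2 + w*(-1/95) = -2 - w/95)
1/X(-58, 26) = 1/(-2 - 1/95*(-58)) = 1/(-2 + 58/95) = 1/(-132/95) = -95/132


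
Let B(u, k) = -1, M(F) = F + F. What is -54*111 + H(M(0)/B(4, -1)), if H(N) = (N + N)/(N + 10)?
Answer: -5994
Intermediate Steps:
M(F) = 2*F
H(N) = 2*N/(10 + N) (H(N) = (2*N)/(10 + N) = 2*N/(10 + N))
-54*111 + H(M(0)/B(4, -1)) = -54*111 + 2*((2*0)/(-1))/(10 + (2*0)/(-1)) = -5994 + 2*(0*(-1))/(10 + 0*(-1)) = -5994 + 2*0/(10 + 0) = -5994 + 2*0/10 = -5994 + 2*0*(⅒) = -5994 + 0 = -5994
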